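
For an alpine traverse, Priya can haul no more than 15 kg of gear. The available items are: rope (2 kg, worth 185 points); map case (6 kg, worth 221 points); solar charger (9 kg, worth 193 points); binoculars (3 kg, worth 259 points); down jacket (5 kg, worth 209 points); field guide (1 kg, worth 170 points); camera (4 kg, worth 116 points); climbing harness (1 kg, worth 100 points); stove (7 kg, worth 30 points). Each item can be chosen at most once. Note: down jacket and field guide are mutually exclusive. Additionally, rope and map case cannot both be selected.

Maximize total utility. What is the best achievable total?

869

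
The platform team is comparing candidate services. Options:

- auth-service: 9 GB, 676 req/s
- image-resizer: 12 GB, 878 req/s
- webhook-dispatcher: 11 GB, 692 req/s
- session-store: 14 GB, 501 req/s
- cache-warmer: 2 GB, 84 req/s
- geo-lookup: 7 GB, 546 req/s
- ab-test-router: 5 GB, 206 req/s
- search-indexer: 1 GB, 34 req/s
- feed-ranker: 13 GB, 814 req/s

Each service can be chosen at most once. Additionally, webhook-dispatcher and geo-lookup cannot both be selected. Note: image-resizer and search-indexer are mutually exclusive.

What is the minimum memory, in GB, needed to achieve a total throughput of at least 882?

14

Minimise GB subject to total throughput ≥ 882.
Taking image-resizer + cache-warmer gives 962 (≥ 882) for 14 GB.
No combination under 14 GB hits 882.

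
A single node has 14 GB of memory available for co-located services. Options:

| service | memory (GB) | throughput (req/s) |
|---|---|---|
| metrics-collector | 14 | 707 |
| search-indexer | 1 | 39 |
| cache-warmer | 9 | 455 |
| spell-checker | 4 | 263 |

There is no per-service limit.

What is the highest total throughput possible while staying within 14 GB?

Taking 2×search-indexer + 3×spell-checker: 14 GB used, 867 in throughput.

867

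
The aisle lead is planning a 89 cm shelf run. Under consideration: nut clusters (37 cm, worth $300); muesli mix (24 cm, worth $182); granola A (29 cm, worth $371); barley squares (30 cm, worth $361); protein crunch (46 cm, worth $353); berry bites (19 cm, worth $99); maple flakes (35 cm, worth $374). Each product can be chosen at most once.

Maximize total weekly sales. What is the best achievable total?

By weekly sales per cm: granola A 12.79, barley squares 12.03, maple flakes 10.69 lead.
Greedy by ratio would take muesli mix + granola A + barley squares: 83 cm used, total 914.
Dropping barley squares frees 30 cm; slotting in maple flakes (35 cm) lifts the total to 927 at 88 cm.
Runner-up muesli mix + barley squares + maple flakes tops out at 917.

927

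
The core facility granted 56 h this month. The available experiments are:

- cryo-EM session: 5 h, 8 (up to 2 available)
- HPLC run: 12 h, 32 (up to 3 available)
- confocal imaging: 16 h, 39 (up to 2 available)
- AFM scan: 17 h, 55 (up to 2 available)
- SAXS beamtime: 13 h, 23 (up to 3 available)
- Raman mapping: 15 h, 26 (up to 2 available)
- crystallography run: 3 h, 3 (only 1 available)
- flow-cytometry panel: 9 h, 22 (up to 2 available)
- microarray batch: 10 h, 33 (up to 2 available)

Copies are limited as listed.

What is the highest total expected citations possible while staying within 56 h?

176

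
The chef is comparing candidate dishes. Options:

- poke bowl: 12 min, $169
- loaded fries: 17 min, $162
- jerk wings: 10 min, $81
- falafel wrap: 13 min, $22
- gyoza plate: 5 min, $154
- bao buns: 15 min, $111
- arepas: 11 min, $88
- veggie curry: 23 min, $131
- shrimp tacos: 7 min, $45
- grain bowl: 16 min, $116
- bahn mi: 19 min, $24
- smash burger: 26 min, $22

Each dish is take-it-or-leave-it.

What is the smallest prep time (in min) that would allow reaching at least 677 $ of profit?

59

Need the lightest bundle worth ≥ 677.
poke bowl + loaded fries + jerk wings + gyoza plate + bao buns: 677 profit at 59 min.
Below 59 min the best achievable stays under 677.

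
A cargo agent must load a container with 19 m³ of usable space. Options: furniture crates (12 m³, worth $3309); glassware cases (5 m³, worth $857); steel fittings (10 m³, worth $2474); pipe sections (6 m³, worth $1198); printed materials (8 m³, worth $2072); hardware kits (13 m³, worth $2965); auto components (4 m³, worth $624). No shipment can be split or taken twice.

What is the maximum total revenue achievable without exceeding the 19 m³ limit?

4546

Ranking by ratio (revenue/m³): furniture crates 275.75, printed materials 259.00, steel fittings 247.40.
Filling by ratio: furniture crates + pipe sections for 4507, with 1 m³ left unused.
Replace furniture crates and pipe sections with steel fittings + printed materials: the trade gains 39 net, giving 4546 at 18 m³.
No other feasible combination exceeds 4546.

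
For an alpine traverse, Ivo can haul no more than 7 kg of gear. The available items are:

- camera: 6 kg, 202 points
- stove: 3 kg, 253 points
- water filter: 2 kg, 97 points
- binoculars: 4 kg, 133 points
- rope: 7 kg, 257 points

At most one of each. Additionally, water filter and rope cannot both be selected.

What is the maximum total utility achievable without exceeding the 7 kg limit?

386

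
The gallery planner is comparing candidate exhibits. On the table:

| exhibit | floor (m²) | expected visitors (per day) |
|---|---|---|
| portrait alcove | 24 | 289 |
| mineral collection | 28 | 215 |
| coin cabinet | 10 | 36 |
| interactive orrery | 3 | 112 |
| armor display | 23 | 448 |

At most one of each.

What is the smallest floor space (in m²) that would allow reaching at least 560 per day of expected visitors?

26

Need the lightest bundle worth ≥ 560.
Taking interactive orrery + armor display gives 560 (≥ 560) for 26 m².
Below 26 m² the best achievable stays under 560.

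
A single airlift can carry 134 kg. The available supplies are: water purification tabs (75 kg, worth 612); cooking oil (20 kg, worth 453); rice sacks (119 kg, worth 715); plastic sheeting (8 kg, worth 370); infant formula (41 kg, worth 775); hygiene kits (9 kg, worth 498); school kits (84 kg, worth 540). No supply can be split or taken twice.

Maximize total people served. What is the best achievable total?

2255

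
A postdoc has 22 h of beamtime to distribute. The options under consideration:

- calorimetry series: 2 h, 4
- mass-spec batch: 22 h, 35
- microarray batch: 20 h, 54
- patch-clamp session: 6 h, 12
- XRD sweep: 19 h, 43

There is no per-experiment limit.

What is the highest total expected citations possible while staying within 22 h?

Best packing: calorimetry series + microarray batch — 22 h, 58 total.
Every other selection either busts 22 h or fails to beat 58.

58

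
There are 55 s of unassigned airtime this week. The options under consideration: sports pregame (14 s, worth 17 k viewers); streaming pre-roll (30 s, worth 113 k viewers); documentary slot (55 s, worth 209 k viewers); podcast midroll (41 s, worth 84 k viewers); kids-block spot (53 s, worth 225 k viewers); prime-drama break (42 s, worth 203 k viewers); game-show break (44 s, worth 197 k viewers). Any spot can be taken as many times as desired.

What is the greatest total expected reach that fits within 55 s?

Filling by ratio: prime-drama break for 203, with 13 s left unused.
Replace prime-drama break with kids-block spot: the trade gains 22 net, giving 225 at 53 s.

225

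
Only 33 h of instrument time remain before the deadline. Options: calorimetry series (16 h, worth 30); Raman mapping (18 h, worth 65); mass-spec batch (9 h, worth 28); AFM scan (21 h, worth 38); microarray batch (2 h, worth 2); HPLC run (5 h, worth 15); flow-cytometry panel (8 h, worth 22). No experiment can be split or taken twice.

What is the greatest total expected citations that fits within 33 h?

108

Ranking by ratio (expected citations/h): Raman mapping 3.61, mass-spec batch 3.11, HPLC run 3.00, flow-cytometry panel 2.75.
The ratio ordering already packs tightly: Raman mapping + mass-spec batch + HPLC run, 32 h, 108.
Next best is Raman mapping + microarray batch + HPLC run + flow-cytometry panel at 104 (33 h) — short by 4.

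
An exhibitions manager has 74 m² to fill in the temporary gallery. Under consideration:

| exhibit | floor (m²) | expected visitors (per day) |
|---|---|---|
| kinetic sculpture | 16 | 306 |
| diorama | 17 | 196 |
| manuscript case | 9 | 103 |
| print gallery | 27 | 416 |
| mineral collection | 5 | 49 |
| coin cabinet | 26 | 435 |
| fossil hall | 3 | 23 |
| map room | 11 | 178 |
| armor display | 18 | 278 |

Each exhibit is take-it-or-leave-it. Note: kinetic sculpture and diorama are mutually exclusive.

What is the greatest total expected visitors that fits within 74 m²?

By expected visitors per m²: kinetic sculpture 19.12, coin cabinet 16.73, map room 16.18, armor display 15.44 lead.
Taking kinetic sculpture + coin cabinet + fossil hall + map room + armor display: 74 m² used, 1220 in expected visitors.

1220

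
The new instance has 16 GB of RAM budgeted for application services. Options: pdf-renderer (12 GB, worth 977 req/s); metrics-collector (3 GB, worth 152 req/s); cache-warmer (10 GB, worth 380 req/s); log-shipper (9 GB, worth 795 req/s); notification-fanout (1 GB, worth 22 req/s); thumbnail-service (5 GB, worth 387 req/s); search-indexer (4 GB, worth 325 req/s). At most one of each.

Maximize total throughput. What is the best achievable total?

Ranking by ratio (throughput/GB): log-shipper 88.33, pdf-renderer 81.42, search-indexer 81.25, thumbnail-service 77.40.
A density-first pass picks metrics-collector + log-shipper + search-indexer — 1272 at 16 GB.
Replace metrics-collector and log-shipper with pdf-renderer: the trade gains 30 net, giving 1302 at 16 GB.
An exhaustive check of the 128 subsets confirms 1302.

1302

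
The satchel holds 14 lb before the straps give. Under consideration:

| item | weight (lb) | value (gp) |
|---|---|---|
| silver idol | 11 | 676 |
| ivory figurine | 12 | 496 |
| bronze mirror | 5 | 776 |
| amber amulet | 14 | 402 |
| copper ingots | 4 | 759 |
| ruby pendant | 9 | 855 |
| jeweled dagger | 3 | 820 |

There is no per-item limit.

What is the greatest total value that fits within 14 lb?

3280

4×jeweled dagger uses 12 of the 14 lb and totals 3280.
Nothing else within 14 lb beats 3280.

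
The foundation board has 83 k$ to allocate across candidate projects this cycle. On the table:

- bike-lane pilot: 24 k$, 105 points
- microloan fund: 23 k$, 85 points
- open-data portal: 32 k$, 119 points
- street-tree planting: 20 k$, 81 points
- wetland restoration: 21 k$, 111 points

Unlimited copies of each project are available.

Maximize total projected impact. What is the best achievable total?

414

By projected impact per k$: wetland restoration 5.29, bike-lane pilot 4.38, street-tree planting 4.05 lead.
Street-tree planting + 3×wetland restoration uses 83 of the 83 k$ and totals 414.
That's the maximum — no swap from here does better than 414.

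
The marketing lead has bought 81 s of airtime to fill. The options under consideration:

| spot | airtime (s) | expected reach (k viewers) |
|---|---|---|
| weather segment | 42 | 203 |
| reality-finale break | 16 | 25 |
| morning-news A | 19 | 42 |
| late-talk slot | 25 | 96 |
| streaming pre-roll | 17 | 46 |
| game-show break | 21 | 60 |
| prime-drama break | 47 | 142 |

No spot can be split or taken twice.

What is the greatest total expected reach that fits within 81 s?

309

By expected reach per s: weather segment 4.83, late-talk slot 3.84, prime-drama break 3.02, game-show break 2.86 lead.
The ratio heuristic lands on weather segment + late-talk slot (299) but leaves 14 s idle.
The 25 s tied up in late-talk slot is better spent on streaming pre-roll + game-show break — total rises to 309 (80 s).
Runner-up weather segment + late-talk slot tops out at 299.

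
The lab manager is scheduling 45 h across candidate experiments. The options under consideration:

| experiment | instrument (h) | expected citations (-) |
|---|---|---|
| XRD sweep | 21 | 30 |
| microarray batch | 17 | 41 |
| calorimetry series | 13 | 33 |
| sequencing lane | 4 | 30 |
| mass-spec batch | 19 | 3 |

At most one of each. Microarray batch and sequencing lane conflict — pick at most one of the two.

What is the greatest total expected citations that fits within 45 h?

93

XRD sweep + calorimetry series + sequencing lane uses 38 of the 45 h and totals 93.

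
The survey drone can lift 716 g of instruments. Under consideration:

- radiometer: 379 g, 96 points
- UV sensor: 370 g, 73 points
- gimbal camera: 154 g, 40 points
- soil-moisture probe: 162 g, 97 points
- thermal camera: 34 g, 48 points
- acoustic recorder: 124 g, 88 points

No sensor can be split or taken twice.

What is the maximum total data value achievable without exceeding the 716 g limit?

329

Taking the top-ratio sensors first gives gimbal camera + soil-moisture probe + thermal camera + acoustic recorder for 273 (474 g).
Dropping gimbal camera frees 154 g; slotting in radiometer (379 g) lifts the total to 329 at 699 g.
No other feasible combination exceeds 329.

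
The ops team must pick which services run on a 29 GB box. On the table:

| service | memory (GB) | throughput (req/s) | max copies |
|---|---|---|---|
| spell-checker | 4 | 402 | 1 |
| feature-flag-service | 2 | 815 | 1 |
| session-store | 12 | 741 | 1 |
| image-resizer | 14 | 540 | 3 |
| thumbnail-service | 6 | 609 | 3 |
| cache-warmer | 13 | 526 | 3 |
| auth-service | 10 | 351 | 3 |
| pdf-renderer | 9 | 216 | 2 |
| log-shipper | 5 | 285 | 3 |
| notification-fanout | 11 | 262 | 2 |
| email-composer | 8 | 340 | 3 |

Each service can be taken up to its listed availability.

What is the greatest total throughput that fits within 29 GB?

By throughput per GB: feature-flag-service 407.50, thumbnail-service 101.50, spell-checker 100.50, session-store 61.75 lead.
Spell-checker + feature-flag-service + 3×thumbnail-service + log-shipper uses 29 of the 29 GB and totals 3329.
Every other selection either busts 29 GB or exceeds an availability limit or fails to beat 3329.

3329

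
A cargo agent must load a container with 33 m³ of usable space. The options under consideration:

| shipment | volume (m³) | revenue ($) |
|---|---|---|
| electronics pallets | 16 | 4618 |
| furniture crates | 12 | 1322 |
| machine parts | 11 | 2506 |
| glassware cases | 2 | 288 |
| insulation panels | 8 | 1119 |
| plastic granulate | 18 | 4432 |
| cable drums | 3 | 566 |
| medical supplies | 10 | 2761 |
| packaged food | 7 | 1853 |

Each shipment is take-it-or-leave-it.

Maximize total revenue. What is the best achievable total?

9232

Taking electronics pallets + medical supplies + packaged food: 33 m³ used, 9232 in revenue.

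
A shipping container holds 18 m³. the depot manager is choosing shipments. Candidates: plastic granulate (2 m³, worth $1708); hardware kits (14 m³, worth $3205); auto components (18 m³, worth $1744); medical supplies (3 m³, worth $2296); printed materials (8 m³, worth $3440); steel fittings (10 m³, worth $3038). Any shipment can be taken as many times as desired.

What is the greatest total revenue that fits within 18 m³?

15372

The ratio ordering already packs tightly: 9×plastic granulate, 18 m³, 15372.
Nothing else within 18 m³ beats 15372.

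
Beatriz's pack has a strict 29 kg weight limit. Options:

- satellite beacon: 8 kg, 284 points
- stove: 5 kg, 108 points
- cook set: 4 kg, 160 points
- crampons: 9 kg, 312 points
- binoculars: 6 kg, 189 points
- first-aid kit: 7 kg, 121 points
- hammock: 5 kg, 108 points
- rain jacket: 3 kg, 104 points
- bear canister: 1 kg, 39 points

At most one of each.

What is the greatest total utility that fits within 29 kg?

984

By utility per kg: cook set 40.00, bear canister 39.00, satellite beacon 35.50, crampons 34.67 lead.
Filling by ratio: satellite beacon + cook set + crampons + rain jacket + bear canister for 899, with 4 kg left unused.
The 3 kg tied up in rain jacket is better spent on binoculars — total rises to 984 (28 kg).
Next best is satellite beacon + stove + cook set + crampons + rain jacket at 968 (29 kg) — short by 16.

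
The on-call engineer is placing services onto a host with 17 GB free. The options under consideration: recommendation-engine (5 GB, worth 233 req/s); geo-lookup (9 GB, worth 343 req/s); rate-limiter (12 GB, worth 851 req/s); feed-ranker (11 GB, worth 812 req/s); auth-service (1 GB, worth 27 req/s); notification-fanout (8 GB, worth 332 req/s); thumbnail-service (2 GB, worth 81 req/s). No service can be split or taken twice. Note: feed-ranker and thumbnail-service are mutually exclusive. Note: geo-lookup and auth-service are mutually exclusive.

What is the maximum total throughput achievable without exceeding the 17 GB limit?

Ranking by ratio (throughput/GB): feed-ranker 73.82, rate-limiter 70.92, recommendation-engine 46.60.
Greedy by ratio would take recommendation-engine + feed-ranker + auth-service: 17 GB used, total 1072.
Replace feed-ranker and auth-service with rate-limiter: the trade gains 12 net, giving 1084 at 17 GB.
The closest alternative, recommendation-engine + feed-ranker + auth-service, reaches only 1072.

1084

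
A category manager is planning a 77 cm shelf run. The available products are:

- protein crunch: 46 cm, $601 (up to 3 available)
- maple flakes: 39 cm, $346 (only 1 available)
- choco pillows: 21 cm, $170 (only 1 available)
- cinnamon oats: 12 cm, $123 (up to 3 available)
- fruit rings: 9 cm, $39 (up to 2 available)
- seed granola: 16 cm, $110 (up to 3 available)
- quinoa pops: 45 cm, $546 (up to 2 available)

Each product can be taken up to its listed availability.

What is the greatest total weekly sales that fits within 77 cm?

The ratio ordering already packs tightly: protein crunch + 2×cinnamon oats, 70 cm, 847.
That's the maximum — no swap from here does better than 847.

847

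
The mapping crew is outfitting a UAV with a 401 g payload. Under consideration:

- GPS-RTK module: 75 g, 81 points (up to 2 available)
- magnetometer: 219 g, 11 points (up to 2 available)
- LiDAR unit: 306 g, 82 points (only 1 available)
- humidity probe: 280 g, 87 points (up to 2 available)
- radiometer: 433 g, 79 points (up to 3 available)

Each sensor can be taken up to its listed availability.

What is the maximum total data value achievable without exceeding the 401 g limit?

2×GPS-RTK module + magnetometer uses 369 of the 401 g and totals 173.

173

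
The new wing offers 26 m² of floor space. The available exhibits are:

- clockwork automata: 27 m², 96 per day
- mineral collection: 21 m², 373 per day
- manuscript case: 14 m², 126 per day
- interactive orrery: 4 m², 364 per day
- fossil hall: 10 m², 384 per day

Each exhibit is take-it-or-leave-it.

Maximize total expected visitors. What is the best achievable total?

748

By expected visitors per m²: interactive orrery 91.00, fossil hall 38.40, mineral collection 17.76, manuscript case 9.00 lead.
Taking interactive orrery + fossil hall: 14 m² used, 748 in expected visitors.
Next best is mineral collection + interactive orrery at 737 (25 m²) — short by 11.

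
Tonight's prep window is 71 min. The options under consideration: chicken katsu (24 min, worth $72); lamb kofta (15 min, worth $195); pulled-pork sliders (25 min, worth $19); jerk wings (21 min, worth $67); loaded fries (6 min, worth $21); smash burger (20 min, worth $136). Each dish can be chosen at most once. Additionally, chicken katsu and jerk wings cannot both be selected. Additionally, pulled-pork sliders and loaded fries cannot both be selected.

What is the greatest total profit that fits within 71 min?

424

Filling by ratio: lamb kofta + jerk wings + loaded fries + smash burger for 419, with 9 min left unused.
Replace jerk wings with chicken katsu: the trade gains 5 net, giving 424 at 65 min.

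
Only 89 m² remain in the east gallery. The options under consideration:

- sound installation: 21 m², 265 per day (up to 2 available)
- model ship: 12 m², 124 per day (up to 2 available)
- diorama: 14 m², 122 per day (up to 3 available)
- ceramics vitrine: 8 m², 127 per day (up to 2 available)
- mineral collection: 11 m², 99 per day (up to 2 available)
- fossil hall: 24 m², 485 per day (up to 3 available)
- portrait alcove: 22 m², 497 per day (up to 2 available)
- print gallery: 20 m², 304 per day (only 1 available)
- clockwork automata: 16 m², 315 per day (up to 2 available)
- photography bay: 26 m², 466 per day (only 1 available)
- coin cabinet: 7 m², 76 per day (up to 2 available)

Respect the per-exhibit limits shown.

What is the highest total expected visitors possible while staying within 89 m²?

1794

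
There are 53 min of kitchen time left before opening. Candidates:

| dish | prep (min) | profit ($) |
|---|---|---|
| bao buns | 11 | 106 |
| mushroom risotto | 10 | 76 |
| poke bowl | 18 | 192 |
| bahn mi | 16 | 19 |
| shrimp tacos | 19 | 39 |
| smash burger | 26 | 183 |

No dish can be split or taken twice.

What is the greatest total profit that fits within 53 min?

375

By profit per min: poke bowl 10.67, bao buns 9.64, mushroom risotto 7.60, smash burger 7.04 lead.
A density-first pass picks bao buns + mushroom risotto + poke bowl — 374 at 39 min.
Replace bao buns and mushroom risotto with smash burger: the trade gains 1 net, giving 375 at 44 min.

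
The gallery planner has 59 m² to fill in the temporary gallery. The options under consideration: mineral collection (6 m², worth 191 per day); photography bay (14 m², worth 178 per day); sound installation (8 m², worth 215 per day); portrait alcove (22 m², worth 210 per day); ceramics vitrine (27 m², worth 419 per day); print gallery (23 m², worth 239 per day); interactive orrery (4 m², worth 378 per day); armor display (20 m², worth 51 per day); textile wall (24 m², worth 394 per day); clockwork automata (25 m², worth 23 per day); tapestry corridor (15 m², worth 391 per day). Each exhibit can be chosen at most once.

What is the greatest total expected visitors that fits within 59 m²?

1569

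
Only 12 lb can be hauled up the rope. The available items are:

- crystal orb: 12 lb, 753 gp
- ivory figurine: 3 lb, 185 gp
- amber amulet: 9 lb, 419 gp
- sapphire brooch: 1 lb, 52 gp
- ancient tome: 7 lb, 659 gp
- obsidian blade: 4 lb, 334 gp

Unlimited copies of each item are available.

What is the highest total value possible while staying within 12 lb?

1045

Density check — ancient tome 94.14, obsidian blade 83.50, crystal orb 62.75 are the best per lb.
Sapphire brooch + ancient tome + obsidian blade uses 12 of the 12 lb and totals 1045.
No other feasible combination exceeds 1045.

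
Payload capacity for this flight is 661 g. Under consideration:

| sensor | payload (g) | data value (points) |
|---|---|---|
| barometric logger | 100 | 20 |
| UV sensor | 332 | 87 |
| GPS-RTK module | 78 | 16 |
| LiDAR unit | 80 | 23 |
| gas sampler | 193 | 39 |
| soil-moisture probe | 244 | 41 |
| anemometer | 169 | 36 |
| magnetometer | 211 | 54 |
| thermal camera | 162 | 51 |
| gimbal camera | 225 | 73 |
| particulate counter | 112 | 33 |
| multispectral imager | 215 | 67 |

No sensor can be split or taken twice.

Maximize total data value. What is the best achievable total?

196

By data value per g: gimbal camera 0.32, thermal camera 0.31, multispectral imager 0.31, particulate counter 0.29 lead.
A density-first pass picks thermal camera + gimbal camera + multispectral imager — 191 at 602 g.
Replace multispectral imager with GPS-RTK module + LiDAR unit + particulate counter: the trade gains 5 net, giving 196 at 657 g.
LiDAR unit + gimbal camera + particulate counter + multispectral imager (632 g) also reaches 196 — a tie, but nothing goes higher.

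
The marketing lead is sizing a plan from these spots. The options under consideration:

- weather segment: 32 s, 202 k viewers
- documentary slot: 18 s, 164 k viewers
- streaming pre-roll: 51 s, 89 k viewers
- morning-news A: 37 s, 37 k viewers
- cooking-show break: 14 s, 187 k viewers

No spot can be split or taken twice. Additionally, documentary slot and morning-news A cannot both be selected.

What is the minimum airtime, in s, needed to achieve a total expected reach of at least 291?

32

Minimise s subject to total expected reach ≥ 291.
documentary slot + cooking-show break reaches 351 using 32 s.
Below 32 s the best achievable stays under 291.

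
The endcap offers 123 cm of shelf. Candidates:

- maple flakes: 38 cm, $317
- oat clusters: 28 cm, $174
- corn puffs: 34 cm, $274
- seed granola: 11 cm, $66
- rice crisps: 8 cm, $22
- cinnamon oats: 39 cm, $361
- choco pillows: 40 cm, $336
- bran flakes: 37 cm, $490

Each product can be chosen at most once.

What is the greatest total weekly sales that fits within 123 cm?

1191

Density check — bran flakes 13.24, cinnamon oats 9.26, choco pillows 8.40 are the best per cm.
Taking the top-ratio products first gives cinnamon oats + choco pillows + bran flakes for 1187 (116 cm).
Dropping choco pillows frees 40 cm; slotting in corn puffs + seed granola (45 cm) lifts the total to 1191 at 121 cm.
The spare 2 cm is too small for any remaining product, and no exchange beats 1191.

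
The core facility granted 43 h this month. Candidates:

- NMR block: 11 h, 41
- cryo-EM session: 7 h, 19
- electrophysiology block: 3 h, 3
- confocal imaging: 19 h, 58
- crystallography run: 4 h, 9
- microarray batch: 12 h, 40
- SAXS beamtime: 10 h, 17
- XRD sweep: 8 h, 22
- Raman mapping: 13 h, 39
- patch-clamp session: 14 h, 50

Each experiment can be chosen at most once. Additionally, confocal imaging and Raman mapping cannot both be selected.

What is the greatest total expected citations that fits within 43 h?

Ranking by ratio (expected citations/h): NMR block 3.73, patch-clamp session 3.57, microarray batch 3.33, confocal imaging 3.05.
Best packing: NMR block + crystallography run + microarray batch + patch-clamp session — 41 h, 140 total.

140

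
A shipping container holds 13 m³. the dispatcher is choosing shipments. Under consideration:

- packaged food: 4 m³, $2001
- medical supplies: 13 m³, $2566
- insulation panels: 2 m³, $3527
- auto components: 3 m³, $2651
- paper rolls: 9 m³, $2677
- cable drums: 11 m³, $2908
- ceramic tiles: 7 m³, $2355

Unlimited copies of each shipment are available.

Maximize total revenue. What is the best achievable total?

By revenue per m³: insulation panels 1763.50, auto components 883.67, packaged food 500.25 lead.
Best packing: 6×insulation panels — 12 m³, 21162 total.
Nothing else within 13 m³ beats 21162.

21162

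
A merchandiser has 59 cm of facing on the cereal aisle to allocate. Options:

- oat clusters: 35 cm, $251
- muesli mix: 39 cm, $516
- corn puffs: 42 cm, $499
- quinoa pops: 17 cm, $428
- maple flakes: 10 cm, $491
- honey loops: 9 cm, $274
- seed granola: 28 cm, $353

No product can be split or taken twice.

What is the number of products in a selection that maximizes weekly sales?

The maximum weekly sales within 59 cm is 1281.
One optimal bundle: muesli mix + maple flakes + honey loops (58 cm).
Every optimal selection uses 3 products.

3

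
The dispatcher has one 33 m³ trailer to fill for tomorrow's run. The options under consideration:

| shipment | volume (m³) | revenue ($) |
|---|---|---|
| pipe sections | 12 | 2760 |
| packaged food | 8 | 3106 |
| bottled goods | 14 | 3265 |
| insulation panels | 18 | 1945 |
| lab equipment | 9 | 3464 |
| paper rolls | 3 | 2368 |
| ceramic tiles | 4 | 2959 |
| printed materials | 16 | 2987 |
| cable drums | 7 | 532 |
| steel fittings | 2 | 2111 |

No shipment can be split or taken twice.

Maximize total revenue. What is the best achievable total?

Density check — steel fittings 1055.50, paper rolls 789.33, ceramic tiles 739.75, packaged food 388.25 are the best per m³.
Best packing: packaged food + lab equipment + paper rolls + ceramic tiles + cable drums + steel fittings — 33 m³, 14540 total.
That's the maximum — no swap from here does better than 14540.

14540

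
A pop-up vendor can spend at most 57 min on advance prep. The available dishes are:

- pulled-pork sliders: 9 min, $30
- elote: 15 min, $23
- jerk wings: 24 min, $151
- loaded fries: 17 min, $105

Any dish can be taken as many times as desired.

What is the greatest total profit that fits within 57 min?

The ratio ordering already packs tightly: pulled-pork sliders + 2×jerk wings, 57 min, 332.
Every other selection either busts 57 min or fails to beat 332.

332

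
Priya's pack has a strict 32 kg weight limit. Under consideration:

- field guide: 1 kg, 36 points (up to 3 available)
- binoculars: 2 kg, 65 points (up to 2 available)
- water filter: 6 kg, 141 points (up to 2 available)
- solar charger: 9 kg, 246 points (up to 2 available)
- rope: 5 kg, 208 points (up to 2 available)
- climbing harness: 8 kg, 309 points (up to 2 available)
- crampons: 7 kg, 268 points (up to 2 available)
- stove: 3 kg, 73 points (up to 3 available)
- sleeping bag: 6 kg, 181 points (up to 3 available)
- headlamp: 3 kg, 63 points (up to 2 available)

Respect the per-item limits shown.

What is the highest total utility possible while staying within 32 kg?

Taking the top-ratio items first gives 3×field guide + binoculars + 2×rope + 2×climbing harness for 1207 (31 kg).
The 13 kg tied up in 3×field guide and binoculars and climbing harness is better spent on 2×crampons — total rises to 1261 (32 kg).

1261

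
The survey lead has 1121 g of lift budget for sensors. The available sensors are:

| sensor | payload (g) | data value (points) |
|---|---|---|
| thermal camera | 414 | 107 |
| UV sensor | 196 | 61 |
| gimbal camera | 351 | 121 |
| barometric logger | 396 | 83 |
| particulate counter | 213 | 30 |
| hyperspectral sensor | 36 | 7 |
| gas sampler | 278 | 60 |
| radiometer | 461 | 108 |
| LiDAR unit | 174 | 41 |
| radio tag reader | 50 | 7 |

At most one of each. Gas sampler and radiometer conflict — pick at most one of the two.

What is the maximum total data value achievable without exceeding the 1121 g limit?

The ratio heuristic lands on thermal camera + UV sensor + gimbal camera + hyperspectral sensor + radio tag reader (303) but leaves 74 g idle.
Using the slack differently, UV sensor + gimbal camera + barometric logger + LiDAR unit comes to 306 at 1117 g.

306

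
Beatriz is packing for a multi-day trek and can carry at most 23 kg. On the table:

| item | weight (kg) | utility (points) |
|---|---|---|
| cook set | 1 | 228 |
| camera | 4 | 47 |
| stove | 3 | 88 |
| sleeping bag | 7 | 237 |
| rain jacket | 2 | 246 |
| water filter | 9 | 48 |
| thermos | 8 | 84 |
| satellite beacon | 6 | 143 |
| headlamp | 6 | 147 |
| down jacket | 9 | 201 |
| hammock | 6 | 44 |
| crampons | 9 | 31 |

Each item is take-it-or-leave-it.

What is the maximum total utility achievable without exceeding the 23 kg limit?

Greedy by ratio would take cook set + camera + stove + sleeping bag + rain jacket + headlamp: 23 kg used, total 993.
Dropping camera and stove frees 7 kg; slotting in satellite beacon (6 kg) lifts the total to 1001 at 22 kg.
The closest alternative, cook set + stove + sleeping bag + rain jacket + down jacket, reaches only 1000.

1001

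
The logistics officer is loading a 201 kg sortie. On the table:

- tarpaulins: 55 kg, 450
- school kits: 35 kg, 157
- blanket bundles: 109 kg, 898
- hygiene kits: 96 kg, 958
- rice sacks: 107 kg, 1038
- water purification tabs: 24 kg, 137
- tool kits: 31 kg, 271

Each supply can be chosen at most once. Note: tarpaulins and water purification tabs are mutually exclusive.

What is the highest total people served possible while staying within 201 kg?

1759

Greedy by ratio would take tarpaulins + hygiene kits + tool kits: 182 kg used, total 1679.
Replace hygiene kits with rice sacks: the trade gains 80 net, giving 1759 at 193 kg.
The spare 8 kg is too small for any remaining supply, and no feasible exchange beats 1759.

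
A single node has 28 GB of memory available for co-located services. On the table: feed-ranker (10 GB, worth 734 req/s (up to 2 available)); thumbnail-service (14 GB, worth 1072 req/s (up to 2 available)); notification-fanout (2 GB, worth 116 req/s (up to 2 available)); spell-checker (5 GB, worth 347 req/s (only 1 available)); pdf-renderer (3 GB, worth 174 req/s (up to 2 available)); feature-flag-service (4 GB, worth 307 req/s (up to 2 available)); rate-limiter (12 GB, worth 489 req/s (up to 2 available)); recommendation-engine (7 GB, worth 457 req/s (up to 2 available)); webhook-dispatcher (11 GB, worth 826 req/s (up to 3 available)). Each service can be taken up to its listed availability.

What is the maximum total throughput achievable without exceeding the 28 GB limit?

Greedy by ratio would take thumbnail-service + spell-checker + 2×feature-flag-service: 27 GB used, total 2033.
Dropping spell-checker and 2×feature-flag-service frees 13 GB; slotting in thumbnail-service (14 GB) lifts the total to 2144 at 28 GB.
That's the maximum — no swap from here does better than 2144.

2144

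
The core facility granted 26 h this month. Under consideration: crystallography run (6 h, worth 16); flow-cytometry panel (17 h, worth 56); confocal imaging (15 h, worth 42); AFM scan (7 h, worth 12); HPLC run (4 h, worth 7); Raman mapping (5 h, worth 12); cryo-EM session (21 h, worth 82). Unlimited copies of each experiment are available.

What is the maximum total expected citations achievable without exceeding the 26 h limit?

Taking Raman mapping + cryo-EM session: 26 h used, 94 in expected citations.
No other feasible combination exceeds 94.

94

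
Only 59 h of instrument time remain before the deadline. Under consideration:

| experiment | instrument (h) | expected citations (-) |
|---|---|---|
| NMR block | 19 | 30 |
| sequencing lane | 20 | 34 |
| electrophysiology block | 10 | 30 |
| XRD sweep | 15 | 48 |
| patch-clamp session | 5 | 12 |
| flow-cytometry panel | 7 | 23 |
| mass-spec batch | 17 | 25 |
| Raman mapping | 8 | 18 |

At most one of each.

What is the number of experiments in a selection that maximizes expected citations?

The maximum expected citations within 59 h is 149.
For example NMR block + electrophysiology block + XRD sweep + flow-cytometry panel + Raman mapping achieves it, using 59 h.
Any selection reaching 149 contains exactly 5 experiments.

5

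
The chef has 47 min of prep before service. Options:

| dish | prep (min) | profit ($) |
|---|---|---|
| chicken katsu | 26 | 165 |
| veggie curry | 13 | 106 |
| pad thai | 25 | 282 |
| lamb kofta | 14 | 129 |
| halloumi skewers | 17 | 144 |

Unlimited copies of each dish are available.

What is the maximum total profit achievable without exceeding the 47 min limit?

Ranking by ratio (profit/min): pad thai 11.28, lamb kofta 9.21, halloumi skewers 8.47.
Taking the top-ratio dishes first gives pad thai + lamb kofta for 411 (39 min).
The 14 min tied up in lamb kofta is better spent on halloumi skewers — total rises to 426 (42 min).
The spare 5 min is too small for any remaining dish, and no exchange beats 426.

426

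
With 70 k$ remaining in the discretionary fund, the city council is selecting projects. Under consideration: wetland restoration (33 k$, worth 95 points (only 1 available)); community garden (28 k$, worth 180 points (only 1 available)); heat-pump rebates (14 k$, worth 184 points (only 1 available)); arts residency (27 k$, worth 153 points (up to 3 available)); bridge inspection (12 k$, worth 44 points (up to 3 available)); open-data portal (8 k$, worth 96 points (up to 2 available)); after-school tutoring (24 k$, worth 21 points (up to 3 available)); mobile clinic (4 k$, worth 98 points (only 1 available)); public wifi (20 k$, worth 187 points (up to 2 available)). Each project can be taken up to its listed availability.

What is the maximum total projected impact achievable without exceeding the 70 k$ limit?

Taking the top-ratio projects first gives heat-pump rebates + bridge inspection + 2×open-data portal + mobile clinic + public wifi for 705 (66 k$).
Replace bridge inspection and open-data portal with public wifi: the trade gains 47 net, giving 752 at 66 k$.
The spare 4 k$ is too small for any remaining project, and no exchange beats 752.

752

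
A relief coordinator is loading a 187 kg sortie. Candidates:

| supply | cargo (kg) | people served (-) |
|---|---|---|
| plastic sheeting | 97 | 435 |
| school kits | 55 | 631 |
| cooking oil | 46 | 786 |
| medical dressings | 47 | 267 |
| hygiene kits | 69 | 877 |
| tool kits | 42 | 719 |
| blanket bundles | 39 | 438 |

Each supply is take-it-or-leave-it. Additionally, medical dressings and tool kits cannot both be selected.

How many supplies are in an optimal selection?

4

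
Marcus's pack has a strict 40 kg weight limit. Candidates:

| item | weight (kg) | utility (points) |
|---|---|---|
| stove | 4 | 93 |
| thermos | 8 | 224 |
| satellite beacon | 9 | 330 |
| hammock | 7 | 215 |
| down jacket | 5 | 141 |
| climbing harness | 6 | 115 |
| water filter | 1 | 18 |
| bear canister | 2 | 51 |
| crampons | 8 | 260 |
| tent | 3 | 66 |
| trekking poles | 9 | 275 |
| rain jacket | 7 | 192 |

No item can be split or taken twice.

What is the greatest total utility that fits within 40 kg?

Taking satellite beacon + hammock + down jacket + bear canister + crampons + trekking poles: 40 kg used, 1272 in utility.

1272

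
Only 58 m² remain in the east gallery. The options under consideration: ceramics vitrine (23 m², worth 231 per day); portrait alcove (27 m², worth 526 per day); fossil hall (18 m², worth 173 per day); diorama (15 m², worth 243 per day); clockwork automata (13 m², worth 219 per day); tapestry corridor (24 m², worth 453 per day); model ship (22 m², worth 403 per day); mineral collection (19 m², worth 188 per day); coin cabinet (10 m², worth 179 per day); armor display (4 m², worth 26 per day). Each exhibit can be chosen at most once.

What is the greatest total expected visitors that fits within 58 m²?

1035

Greedy by ratio would take portrait alcove + tapestry corridor + armor display: 55 m² used, total 1005.
Replace portrait alcove and armor display with model ship + coin cabinet: the trade gains 30 net, giving 1035 at 56 m².
The spare 2 m² is too small for any remaining exhibit, and no exchange beats 1035.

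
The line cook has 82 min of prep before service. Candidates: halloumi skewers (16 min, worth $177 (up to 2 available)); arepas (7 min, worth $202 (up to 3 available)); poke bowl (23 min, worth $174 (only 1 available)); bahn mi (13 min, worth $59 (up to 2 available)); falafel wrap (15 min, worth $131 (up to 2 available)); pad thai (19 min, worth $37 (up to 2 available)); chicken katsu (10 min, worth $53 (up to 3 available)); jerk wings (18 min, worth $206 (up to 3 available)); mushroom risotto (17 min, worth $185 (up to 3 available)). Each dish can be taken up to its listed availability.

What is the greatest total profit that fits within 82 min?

Filling by ratio: 3×arepas + 3×jerk wings for 1224, with 7 min left unused.
The 36 min tied up in 2×jerk wings is better spent on halloumi skewers + chicken katsu + mushroom risotto — total rises to 1227 (82 min).
That's the maximum — no swap from here does better than 1227.

1227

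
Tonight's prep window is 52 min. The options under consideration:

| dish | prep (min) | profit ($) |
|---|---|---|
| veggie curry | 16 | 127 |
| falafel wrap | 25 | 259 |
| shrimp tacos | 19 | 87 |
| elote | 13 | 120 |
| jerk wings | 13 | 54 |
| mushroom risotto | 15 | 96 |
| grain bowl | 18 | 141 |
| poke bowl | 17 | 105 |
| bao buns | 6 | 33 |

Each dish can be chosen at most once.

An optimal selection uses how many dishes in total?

Best achievable profit is 433.
For example falafel wrap + elote + jerk wings achieves it, using 51 min.
Every optimal selection uses 3 dishes.

3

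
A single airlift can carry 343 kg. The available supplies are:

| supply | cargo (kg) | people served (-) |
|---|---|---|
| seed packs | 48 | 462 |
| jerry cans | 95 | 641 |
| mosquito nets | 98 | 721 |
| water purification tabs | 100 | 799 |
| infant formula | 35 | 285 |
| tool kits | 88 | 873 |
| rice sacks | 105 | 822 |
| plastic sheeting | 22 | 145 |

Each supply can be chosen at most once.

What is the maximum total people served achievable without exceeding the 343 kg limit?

Ranking by ratio (people served/kg): tool kits 9.92, seed packs 9.62, infant formula 8.14.
Greedy by ratio would take seed packs + water purification tabs + infant formula + tool kits + plastic sheeting: 293 kg used, total 2564.
Dropping infant formula and plastic sheeting frees 57 kg; slotting in rice sacks (105 kg) lifts the total to 2956 at 341 kg.
That's the maximum — no swap from here does better than 2956.

2956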